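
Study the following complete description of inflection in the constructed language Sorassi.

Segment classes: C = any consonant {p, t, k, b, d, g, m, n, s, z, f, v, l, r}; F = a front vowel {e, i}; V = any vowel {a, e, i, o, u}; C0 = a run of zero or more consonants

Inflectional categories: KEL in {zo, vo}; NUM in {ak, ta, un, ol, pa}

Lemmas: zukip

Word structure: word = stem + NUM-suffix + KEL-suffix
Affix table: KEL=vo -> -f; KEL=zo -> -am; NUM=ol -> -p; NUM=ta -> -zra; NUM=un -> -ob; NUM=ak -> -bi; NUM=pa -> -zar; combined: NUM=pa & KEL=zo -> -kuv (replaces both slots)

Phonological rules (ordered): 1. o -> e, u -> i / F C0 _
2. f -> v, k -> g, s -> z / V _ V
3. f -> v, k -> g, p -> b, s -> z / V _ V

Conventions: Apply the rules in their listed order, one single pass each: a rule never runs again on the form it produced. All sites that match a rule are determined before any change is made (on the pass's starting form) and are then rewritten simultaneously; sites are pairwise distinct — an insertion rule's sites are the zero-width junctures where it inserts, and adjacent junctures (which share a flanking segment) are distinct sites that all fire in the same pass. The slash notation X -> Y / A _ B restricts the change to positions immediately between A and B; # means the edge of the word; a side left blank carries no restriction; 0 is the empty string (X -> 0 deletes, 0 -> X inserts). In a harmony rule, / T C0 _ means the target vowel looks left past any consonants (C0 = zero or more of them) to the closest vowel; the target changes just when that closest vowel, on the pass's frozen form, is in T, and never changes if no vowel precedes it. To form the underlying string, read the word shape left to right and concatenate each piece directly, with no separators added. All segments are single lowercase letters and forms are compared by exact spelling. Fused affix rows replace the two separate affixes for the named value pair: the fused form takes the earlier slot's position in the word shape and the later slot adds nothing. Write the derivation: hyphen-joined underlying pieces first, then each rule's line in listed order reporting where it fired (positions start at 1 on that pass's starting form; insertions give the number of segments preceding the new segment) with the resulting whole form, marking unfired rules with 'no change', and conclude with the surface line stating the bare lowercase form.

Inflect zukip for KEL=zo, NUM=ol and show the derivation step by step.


underlying: zukip-p-am
1. o -> e, u -> i / F C0 _: no change
2. f -> v, k -> g, s -> z / V _ V: fires at position(s) 3: zugippam
3. f -> v, k -> g, p -> b, s -> z / V _ V: no change
surface: zugippam


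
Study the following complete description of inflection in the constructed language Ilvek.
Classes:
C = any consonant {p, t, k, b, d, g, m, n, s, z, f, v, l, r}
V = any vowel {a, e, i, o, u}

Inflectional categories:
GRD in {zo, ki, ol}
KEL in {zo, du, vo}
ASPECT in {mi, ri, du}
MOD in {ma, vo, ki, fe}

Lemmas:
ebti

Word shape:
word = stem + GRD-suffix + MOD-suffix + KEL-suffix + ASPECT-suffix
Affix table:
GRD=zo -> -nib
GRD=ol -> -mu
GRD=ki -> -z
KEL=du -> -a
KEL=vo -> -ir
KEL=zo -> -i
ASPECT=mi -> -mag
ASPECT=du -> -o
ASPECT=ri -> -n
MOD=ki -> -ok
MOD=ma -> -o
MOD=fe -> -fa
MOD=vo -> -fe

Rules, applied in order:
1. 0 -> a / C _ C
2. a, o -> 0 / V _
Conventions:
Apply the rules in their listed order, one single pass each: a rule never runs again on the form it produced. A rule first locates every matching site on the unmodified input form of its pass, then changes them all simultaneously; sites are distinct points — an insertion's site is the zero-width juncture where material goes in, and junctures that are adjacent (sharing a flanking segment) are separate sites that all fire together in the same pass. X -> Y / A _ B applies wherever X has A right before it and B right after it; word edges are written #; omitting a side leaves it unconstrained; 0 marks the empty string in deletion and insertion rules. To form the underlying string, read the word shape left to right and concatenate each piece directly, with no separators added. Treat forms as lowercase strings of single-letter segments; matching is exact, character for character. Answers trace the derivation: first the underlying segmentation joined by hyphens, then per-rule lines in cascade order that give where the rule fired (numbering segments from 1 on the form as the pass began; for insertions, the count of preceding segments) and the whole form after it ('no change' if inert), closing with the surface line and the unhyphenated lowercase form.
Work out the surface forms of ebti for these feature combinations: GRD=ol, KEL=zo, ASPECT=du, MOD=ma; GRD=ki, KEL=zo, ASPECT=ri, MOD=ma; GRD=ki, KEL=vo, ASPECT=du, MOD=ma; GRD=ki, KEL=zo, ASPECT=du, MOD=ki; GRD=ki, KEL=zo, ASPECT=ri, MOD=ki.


cell GRD=ol, KEL=zo, ASPECT=du, MOD=ma:
underlying: ebti-mu-o-i-o
1. 0 -> a / C _ C: inserts after position(s) 2: ebatimuoio
2. a, o -> 0 / V _: fires at position(s) 8, 10: ebatimui
surface: ebatimui

cell GRD=ki, KEL=zo, ASPECT=ri, MOD=ma:
underlying: ebti-z-o-i-n
1. 0 -> a / C _ C: inserts after position(s) 2: ebatizoin
2. a, o -> 0 / V _: no change
surface: ebatizoin

cell GRD=ki, KEL=vo, ASPECT=du, MOD=ma:
underlying: ebti-z-o-ir-o
1. 0 -> a / C _ C: inserts after position(s) 2: ebatizoiro
2. a, o -> 0 / V _: no change
surface: ebatizoiro

cell GRD=ki, KEL=zo, ASPECT=du, MOD=ki:
underlying: ebti-z-ok-i-o
1. 0 -> a / C _ C: inserts after position(s) 2: ebatizokio
2. a, o -> 0 / V _: fires at position(s) 10: ebatizoki
surface: ebatizoki

cell GRD=ki, KEL=zo, ASPECT=ri, MOD=ki:
underlying: ebti-z-ok-i-n
1. 0 -> a / C _ C: inserts after position(s) 2: ebatizokin
2. a, o -> 0 / V _: no change
surface: ebatizokin


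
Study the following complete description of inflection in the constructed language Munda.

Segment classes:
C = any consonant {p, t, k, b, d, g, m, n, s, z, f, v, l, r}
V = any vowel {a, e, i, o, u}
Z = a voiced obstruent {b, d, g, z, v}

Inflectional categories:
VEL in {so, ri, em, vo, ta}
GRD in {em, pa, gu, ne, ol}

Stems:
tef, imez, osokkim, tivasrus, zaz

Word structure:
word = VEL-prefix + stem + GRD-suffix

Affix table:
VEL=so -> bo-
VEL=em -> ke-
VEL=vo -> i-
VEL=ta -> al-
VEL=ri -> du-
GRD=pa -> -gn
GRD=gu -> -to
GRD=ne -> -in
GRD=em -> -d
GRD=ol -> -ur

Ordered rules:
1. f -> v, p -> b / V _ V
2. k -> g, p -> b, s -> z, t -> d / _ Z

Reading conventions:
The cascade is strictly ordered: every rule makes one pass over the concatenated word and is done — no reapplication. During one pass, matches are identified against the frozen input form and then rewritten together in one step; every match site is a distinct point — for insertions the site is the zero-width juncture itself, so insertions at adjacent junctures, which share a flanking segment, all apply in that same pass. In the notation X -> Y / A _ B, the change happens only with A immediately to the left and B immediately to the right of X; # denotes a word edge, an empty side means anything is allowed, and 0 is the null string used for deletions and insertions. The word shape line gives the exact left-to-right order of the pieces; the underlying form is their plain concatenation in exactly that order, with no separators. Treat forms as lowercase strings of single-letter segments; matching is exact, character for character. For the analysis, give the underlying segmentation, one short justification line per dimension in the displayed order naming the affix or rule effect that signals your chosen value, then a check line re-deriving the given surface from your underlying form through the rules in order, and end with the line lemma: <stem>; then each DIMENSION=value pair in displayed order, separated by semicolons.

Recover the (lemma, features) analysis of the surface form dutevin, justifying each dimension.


underlying: du-tef-in
VEL=ri - signalled by the affix du-
GRD=ne - signalled by the affix -in
check: dutefin -> dutevin -> dutevin
lemma: tef; VEL=ri; GRD=ne


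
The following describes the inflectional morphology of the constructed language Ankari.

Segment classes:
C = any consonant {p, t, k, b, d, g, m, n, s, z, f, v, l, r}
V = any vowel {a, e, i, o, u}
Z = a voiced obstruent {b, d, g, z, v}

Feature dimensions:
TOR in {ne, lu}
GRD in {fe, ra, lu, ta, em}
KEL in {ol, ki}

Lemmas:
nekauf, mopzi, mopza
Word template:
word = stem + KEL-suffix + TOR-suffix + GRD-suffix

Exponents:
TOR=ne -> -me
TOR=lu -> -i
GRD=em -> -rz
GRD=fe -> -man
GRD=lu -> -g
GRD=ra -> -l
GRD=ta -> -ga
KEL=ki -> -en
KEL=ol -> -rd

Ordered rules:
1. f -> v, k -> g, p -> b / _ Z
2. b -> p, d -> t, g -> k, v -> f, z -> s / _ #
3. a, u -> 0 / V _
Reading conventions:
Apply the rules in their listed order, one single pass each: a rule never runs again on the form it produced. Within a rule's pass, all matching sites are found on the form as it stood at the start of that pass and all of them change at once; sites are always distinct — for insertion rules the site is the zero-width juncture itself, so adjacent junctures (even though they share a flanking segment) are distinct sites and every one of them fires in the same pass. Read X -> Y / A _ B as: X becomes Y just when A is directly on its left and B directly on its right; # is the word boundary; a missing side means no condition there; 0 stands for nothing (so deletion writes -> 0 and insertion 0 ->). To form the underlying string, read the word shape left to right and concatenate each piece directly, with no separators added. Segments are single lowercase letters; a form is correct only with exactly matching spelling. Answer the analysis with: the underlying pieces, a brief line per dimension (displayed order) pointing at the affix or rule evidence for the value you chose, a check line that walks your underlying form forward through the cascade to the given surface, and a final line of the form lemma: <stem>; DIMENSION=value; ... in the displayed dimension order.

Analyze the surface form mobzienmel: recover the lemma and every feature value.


underlying: mopzi-en-me-l
TOR=ne - signalled by the affix -me
GRD=ra - signalled by the affix -l
KEL=ki - signalled by the affix -en
check: mopzienmel -> mobzienmel -> mobzienmel -> mobzienmel
lemma: mopzi; TOR=ne; GRD=ra; KEL=ki


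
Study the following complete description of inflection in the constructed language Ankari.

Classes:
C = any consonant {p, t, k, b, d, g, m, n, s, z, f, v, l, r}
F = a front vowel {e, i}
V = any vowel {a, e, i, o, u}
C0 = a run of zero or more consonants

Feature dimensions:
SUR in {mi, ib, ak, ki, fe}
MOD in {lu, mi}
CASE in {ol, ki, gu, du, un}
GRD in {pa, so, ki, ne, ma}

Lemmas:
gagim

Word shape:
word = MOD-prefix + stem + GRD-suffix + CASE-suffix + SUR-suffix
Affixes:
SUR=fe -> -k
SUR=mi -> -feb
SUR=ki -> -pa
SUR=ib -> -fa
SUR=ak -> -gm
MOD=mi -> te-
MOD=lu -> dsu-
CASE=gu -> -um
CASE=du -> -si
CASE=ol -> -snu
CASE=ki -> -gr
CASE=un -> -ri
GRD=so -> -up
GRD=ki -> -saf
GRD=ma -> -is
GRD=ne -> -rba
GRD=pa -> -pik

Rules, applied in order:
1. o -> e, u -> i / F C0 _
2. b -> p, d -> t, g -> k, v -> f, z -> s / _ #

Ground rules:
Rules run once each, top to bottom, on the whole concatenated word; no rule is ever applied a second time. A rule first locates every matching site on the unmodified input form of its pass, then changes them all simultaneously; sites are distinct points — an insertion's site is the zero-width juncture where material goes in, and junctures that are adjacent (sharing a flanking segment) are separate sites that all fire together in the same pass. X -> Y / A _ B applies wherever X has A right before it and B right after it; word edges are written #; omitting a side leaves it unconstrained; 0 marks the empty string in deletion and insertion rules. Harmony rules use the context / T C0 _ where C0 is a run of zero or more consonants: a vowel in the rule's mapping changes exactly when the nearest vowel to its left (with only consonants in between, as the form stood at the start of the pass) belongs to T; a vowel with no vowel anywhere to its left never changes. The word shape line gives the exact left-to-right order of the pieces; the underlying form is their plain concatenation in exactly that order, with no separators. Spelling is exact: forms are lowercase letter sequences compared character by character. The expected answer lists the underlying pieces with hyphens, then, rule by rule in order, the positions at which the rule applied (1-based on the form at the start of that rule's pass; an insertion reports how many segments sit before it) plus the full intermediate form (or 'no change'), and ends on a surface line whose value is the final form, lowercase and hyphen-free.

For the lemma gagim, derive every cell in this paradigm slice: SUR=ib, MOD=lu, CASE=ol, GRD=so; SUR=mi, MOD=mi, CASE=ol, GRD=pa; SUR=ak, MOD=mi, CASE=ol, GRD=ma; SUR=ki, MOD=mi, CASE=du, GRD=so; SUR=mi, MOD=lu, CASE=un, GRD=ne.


cell SUR=ib, MOD=lu, CASE=ol, GRD=so:
underlying: dsu-gagim-up-snu-fa
1. o -> e, u -> i / F C0 _: fires at position(s) 9: dsugagimipsnufa
2. b -> p, d -> t, g -> k, v -> f, z -> s / _ #: no change
surface: dsugagimipsnufa

cell SUR=mi, MOD=mi, CASE=ol, GRD=pa:
underlying: te-gagim-pik-snu-feb
1. o -> e, u -> i / F C0 _: fires at position(s) 13: tegagimpiksnifeb
2. b -> p, d -> t, g -> k, v -> f, z -> s / _ #: fires at position(s) 16: tegagimpiksnifep
surface: tegagimpiksnifep

cell SUR=ak, MOD=mi, CASE=ol, GRD=ma:
underlying: te-gagim-is-snu-gm
1. o -> e, u -> i / F C0 _: fires at position(s) 12: tegagimissnigm
2. b -> p, d -> t, g -> k, v -> f, z -> s / _ #: no change
surface: tegagimissnigm

cell SUR=ki, MOD=mi, CASE=du, GRD=so:
underlying: te-gagim-up-si-pa
1. o -> e, u -> i / F C0 _: fires at position(s) 8: tegagimipsipa
2. b -> p, d -> t, g -> k, v -> f, z -> s / _ #: no change
surface: tegagimipsipa

cell SUR=mi, MOD=lu, CASE=un, GRD=ne:
underlying: dsu-gagim-rba-ri-feb
1. o -> e, u -> i / F C0 _: no change
2. b -> p, d -> t, g -> k, v -> f, z -> s / _ #: fires at position(s) 16: dsugagimrbarifep
surface: dsugagimrbarifep


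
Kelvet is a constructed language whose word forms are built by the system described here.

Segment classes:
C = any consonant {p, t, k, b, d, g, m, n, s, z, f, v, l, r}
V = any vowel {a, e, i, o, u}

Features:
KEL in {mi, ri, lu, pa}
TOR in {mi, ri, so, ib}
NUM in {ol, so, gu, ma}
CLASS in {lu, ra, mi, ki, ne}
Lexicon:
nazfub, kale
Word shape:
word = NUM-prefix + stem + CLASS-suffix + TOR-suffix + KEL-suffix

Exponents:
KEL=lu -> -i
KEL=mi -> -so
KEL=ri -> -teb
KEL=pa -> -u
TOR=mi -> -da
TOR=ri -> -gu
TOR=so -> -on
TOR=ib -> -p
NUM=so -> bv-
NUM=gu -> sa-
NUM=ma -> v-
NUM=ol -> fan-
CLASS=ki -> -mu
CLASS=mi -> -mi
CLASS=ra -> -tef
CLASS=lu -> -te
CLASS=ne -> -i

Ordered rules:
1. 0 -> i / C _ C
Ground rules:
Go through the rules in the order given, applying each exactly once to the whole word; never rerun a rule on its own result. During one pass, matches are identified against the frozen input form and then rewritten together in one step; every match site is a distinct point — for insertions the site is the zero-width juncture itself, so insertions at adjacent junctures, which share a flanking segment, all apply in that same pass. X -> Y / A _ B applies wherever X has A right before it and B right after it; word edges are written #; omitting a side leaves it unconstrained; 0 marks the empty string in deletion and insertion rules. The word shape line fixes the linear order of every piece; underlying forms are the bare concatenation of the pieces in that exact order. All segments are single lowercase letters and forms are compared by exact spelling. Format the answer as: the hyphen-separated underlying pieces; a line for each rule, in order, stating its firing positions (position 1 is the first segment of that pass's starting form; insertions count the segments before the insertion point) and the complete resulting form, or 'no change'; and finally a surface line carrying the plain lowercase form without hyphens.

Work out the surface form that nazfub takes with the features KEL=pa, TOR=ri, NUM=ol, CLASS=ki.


underlying: fan-nazfub-mu-gu-u
1. 0 -> i / C _ C: inserts after position(s) 3, 6, 9: faninazifubimuguu
surface: faninazifubimuguu


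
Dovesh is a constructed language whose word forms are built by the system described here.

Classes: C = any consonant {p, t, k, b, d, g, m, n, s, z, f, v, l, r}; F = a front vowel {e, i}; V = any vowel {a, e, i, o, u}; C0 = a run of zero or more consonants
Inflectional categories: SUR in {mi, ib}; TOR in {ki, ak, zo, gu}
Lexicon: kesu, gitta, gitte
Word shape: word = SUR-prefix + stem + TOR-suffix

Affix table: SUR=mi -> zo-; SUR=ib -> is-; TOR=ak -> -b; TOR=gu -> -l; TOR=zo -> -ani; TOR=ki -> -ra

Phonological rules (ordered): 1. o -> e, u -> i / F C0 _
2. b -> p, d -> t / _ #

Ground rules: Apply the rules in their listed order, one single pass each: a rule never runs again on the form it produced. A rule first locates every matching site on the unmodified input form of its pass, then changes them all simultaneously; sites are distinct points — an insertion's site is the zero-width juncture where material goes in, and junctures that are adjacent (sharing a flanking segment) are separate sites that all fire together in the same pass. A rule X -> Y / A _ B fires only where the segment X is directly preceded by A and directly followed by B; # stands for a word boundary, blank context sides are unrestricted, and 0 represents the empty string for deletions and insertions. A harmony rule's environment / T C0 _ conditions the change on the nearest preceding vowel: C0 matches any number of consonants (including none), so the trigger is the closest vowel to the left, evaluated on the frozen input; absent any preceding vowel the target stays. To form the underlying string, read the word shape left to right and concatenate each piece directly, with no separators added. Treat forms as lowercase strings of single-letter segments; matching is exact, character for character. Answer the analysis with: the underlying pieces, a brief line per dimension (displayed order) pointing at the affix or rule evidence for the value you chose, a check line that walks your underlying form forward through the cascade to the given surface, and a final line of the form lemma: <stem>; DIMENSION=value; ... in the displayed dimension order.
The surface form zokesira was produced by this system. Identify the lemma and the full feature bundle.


underlying: zo-kesu-ra
SUR=mi - signalled by the affix zo-
TOR=ki - signalled by the affix -ra
check: zokesura -> zokesira -> zokesira
lemma: kesu; SUR=mi; TOR=ki


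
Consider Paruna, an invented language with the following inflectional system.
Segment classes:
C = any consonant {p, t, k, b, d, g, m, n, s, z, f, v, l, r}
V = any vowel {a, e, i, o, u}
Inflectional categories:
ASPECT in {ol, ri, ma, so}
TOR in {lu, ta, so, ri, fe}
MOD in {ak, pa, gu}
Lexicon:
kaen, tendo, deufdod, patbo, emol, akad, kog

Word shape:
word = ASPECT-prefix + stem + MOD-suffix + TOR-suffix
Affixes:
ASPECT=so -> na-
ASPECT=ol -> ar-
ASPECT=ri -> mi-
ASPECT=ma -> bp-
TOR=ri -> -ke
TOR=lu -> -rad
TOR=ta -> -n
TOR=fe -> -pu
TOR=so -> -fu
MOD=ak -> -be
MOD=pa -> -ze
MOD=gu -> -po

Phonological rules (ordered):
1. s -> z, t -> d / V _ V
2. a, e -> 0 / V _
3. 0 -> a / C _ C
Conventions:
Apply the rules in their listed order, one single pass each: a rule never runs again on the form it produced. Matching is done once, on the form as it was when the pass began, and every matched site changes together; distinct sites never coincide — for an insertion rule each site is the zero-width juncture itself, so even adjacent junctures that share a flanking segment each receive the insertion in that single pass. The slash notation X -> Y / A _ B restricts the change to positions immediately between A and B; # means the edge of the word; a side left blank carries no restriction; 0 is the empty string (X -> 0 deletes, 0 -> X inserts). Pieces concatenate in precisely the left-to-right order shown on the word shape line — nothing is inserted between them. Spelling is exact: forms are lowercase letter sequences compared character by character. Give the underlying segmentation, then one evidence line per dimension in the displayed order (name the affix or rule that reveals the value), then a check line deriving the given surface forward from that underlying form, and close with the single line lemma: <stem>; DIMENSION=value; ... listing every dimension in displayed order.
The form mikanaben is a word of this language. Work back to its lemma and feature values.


underlying: mi-kaen-be-n
ASPECT=ri - signalled by the affix mi-
TOR=ta - signalled by the affix -n
MOD=ak - signalled by the affix -be
check: mikaenben -> mikaenben -> mikanben -> mikanaben
lemma: kaen; ASPECT=ri; TOR=ta; MOD=ak


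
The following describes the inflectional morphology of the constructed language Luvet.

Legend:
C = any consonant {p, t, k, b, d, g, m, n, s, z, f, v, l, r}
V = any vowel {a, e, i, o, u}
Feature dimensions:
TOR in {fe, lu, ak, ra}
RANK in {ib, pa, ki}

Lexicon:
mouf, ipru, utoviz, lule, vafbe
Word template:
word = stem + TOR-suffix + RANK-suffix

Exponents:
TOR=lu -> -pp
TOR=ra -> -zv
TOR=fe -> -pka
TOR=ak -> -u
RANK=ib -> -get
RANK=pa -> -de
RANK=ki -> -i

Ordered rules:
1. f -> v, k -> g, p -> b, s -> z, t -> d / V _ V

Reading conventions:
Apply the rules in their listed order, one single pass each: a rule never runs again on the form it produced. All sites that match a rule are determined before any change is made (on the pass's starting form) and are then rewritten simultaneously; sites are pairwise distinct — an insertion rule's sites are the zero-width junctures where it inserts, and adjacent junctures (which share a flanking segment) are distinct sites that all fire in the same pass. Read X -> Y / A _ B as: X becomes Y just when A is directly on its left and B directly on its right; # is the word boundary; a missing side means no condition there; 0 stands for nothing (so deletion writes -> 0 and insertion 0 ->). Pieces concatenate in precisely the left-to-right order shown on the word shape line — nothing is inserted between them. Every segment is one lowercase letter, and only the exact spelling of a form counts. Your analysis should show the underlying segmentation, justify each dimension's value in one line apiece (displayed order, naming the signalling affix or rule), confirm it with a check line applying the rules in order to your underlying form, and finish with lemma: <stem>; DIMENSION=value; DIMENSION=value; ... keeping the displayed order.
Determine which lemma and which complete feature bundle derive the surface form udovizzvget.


underlying: utoviz-zv-get
TOR=ra - signalled by the affix -zv
RANK=ib - signalled by the affix -get
check: utovizzvget -> udovizzvget
lemma: utoviz; TOR=ra; RANK=ib


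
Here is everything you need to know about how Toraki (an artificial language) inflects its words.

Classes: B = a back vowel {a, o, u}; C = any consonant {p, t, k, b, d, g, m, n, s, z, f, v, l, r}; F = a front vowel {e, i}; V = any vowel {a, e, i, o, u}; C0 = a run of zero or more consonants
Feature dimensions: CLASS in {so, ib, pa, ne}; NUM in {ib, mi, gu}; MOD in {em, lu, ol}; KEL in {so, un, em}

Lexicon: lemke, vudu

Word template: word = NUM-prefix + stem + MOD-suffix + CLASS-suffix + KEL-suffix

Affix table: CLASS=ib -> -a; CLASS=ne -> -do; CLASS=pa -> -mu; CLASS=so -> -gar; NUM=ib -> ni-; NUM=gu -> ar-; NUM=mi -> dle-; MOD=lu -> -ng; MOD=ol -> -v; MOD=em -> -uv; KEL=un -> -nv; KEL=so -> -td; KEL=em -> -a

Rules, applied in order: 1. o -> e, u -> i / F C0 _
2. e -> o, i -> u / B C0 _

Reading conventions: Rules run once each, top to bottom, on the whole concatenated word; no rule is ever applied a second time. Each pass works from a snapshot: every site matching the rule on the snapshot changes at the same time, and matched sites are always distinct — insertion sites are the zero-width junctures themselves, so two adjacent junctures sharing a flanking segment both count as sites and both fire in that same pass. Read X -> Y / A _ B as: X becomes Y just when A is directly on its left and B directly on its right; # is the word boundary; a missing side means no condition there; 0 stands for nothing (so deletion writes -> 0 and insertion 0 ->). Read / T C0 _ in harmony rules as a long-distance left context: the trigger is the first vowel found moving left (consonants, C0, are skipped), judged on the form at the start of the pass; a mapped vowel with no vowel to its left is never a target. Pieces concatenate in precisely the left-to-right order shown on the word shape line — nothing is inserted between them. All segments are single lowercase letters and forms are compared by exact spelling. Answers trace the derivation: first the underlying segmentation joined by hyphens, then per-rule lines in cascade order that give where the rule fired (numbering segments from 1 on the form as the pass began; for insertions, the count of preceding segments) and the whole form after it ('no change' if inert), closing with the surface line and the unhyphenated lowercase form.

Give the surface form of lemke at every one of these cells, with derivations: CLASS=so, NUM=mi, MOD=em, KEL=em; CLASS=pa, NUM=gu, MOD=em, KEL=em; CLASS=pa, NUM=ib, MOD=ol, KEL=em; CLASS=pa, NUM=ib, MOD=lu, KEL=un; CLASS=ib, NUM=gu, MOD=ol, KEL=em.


cell CLASS=so, NUM=mi, MOD=em, KEL=em:
underlying: dle-lemke-uv-gar-a
1. o -> e, u -> i / F C0 _: fires at position(s) 9: dlelemkeivgara
2. e -> o, i -> u / B C0 _: no change
surface: dlelemkeivgara

cell CLASS=pa, NUM=gu, MOD=em, KEL=em:
underlying: ar-lemke-uv-mu-a
1. o -> e, u -> i / F C0 _: fires at position(s) 8: arlemkeivmua
2. e -> o, i -> u / B C0 _: fires at position(s) 4: arlomkeivmua
surface: arlomkeivmua

cell CLASS=pa, NUM=ib, MOD=ol, KEL=em:
underlying: ni-lemke-v-mu-a
1. o -> e, u -> i / F C0 _: fires at position(s) 10: nilemkevmia
2. e -> o, i -> u / B C0 _: no change
surface: nilemkevmia

cell CLASS=pa, NUM=ib, MOD=lu, KEL=un:
underlying: ni-lemke-ng-mu-nv
1. o -> e, u -> i / F C0 _: fires at position(s) 11: nilemkengminv
2. e -> o, i -> u / B C0 _: no change
surface: nilemkengminv

cell CLASS=ib, NUM=gu, MOD=ol, KEL=em:
underlying: ar-lemke-v-a-a
1. o -> e, u -> i / F C0 _: no change
2. e -> o, i -> u / B C0 _: fires at position(s) 4: arlomkevaa
surface: arlomkevaa


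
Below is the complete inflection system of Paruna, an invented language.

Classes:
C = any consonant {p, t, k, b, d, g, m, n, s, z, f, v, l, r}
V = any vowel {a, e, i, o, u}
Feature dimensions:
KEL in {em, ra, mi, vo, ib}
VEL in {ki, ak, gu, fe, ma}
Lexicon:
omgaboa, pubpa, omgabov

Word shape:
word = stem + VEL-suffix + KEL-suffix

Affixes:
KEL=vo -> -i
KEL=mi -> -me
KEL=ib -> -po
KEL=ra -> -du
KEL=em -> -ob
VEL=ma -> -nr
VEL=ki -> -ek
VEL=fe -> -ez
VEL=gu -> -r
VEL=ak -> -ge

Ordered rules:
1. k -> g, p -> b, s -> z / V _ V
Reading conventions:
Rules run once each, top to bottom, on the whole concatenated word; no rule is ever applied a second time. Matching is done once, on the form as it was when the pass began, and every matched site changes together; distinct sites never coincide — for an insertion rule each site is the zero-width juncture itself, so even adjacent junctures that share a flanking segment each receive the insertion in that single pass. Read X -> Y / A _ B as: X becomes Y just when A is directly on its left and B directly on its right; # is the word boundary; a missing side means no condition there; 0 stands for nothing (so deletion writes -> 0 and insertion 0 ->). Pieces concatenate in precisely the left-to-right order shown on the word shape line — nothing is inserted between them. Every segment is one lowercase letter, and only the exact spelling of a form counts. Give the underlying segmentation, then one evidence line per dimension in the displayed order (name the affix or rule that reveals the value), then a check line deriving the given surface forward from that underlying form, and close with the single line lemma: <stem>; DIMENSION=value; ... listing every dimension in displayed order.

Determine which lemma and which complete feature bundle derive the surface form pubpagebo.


underlying: pubpa-ge-po
KEL=ib - signalled by the affix -po
VEL=ak - signalled by the affix -ge
check: pubpagepo -> pubpagebo
lemma: pubpa; KEL=ib; VEL=ak


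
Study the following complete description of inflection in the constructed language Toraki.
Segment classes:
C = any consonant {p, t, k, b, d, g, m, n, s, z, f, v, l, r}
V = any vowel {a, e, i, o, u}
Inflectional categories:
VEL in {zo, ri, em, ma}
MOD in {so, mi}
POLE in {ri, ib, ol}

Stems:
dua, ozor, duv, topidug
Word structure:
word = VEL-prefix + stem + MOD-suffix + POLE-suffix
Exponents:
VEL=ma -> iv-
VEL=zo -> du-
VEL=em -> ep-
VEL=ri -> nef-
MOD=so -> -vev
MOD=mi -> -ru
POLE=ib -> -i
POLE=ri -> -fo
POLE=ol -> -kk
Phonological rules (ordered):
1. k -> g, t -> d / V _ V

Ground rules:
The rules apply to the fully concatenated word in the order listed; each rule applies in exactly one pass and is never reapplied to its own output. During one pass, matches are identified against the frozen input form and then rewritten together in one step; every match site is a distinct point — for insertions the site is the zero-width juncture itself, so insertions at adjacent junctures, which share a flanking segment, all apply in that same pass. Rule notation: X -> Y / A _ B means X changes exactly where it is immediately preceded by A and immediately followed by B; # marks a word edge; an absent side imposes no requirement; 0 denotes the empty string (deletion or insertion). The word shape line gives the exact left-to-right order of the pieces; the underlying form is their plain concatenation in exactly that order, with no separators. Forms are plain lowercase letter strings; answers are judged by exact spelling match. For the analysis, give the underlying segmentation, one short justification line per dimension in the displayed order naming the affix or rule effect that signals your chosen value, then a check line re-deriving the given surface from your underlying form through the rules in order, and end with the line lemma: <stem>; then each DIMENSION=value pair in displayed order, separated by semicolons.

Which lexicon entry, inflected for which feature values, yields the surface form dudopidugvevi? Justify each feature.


underlying: du-topidug-vev-i
VEL=zo - signalled by the affix du-
MOD=so - signalled by the affix -vev
POLE=ib - signalled by the affix -i
check: dutopidugvevi -> dudopidugvevi
lemma: topidug; VEL=zo; MOD=so; POLE=ib


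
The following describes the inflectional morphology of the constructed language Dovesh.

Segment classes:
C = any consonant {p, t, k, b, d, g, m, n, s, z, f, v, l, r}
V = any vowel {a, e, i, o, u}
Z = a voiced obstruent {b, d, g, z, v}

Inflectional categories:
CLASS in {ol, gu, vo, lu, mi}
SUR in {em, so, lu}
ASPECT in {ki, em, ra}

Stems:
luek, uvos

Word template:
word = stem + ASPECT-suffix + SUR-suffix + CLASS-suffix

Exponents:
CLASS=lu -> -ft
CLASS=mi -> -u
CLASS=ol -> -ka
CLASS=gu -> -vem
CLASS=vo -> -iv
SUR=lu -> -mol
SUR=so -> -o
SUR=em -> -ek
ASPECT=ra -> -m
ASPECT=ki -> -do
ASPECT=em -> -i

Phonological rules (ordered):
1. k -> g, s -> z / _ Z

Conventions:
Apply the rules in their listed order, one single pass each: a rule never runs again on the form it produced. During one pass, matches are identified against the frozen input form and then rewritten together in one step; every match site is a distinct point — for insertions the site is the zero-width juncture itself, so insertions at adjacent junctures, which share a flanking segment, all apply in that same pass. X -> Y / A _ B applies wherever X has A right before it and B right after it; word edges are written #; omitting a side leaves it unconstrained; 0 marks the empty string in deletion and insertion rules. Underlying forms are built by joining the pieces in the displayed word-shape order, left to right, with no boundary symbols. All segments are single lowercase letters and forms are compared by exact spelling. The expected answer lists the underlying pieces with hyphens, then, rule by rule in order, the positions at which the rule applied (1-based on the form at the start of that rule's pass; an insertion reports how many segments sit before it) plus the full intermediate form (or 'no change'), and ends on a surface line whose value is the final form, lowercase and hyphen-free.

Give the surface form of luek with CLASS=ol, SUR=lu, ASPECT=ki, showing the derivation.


underlying: luek-do-mol-ka
1. k -> g, s -> z / _ Z: fires at position(s) 4: luegdomolka
surface: luegdomolka


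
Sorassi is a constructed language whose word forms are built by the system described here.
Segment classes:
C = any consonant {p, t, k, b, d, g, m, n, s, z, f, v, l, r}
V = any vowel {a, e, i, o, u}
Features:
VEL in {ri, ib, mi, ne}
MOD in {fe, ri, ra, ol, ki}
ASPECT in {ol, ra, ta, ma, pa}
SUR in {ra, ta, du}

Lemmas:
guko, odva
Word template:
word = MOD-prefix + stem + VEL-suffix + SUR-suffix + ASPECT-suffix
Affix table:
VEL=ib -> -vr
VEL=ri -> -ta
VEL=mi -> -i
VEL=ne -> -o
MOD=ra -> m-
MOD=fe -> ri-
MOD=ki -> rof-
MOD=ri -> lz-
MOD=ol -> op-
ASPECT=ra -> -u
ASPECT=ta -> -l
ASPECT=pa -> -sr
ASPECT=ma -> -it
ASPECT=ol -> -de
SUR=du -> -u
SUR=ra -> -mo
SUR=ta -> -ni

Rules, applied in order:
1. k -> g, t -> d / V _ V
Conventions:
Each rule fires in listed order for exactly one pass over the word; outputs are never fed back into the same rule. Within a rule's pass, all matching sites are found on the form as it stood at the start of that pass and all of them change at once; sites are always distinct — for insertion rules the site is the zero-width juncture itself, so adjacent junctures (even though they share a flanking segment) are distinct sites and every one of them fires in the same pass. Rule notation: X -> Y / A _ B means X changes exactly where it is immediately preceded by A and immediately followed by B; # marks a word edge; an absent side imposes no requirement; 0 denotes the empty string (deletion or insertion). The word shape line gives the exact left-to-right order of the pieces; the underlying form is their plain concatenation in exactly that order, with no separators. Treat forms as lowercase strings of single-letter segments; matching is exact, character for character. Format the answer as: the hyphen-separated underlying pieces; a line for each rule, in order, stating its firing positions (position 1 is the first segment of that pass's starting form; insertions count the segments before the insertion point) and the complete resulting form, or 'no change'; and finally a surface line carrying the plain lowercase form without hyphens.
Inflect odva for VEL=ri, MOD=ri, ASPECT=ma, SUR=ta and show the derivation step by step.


underlying: lz-odva-ta-ni-it
1. k -> g, t -> d / V _ V: fires at position(s) 7: lzodvadaniit
surface: lzodvadaniit


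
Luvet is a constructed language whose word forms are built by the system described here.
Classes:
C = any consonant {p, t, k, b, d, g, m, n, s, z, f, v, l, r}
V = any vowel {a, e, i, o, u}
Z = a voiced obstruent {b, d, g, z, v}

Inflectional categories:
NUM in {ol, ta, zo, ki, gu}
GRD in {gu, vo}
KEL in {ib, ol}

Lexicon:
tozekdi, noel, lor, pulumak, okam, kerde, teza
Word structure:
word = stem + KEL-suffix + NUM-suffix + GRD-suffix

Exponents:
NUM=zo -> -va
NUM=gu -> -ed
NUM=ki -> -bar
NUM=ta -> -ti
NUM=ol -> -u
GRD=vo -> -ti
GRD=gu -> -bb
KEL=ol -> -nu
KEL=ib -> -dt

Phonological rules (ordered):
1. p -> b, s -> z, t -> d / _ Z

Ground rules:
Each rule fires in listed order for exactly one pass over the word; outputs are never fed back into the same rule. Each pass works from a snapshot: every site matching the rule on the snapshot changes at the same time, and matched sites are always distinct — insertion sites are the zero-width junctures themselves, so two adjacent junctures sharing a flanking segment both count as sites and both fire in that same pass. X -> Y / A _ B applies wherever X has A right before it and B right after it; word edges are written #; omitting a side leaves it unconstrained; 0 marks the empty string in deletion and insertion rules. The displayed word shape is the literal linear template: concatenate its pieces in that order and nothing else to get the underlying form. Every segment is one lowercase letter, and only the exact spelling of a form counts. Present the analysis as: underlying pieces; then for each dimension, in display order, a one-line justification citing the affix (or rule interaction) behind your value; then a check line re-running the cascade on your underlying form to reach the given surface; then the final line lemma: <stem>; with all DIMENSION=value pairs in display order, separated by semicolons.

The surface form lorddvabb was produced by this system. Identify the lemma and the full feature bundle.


underlying: lor-dt-va-bb
NUM=zo - signalled by the affix -va
GRD=gu - signalled by the affix -bb
KEL=ib - signalled by the affix -dt
check: lordtvabb -> lorddvabb
lemma: lor; NUM=zo; GRD=gu; KEL=ib


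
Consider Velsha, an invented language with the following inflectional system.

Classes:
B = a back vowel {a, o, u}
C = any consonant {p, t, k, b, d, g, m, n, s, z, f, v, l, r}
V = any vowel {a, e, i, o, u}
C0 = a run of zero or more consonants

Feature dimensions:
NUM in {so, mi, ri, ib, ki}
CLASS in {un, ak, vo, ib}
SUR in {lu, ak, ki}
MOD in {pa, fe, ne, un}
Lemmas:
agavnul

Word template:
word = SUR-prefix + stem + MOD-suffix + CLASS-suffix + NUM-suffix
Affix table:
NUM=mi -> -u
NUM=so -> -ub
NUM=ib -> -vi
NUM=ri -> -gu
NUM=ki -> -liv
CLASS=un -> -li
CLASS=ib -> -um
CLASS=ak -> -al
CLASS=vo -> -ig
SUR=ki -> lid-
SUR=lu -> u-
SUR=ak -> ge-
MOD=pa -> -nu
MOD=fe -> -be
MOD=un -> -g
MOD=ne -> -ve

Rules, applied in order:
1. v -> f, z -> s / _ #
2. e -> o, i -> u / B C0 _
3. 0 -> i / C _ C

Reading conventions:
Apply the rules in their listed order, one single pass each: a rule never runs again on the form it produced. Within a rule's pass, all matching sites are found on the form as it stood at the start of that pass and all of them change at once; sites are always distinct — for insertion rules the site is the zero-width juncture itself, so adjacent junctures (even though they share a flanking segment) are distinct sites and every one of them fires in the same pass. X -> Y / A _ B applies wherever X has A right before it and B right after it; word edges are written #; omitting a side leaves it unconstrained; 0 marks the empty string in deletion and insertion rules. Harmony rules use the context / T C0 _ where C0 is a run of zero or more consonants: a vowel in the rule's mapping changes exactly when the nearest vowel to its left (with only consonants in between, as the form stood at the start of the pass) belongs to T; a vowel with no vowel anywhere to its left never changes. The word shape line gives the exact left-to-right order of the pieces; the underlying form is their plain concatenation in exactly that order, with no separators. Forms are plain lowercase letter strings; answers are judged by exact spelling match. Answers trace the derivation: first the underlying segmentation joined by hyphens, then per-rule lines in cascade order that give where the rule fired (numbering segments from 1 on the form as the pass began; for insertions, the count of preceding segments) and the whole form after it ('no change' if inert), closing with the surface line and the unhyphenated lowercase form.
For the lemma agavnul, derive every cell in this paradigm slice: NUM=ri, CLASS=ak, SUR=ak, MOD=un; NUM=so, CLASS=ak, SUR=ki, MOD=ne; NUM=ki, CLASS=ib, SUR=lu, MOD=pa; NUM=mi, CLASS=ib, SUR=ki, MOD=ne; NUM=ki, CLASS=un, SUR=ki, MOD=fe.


cell NUM=ri, CLASS=ak, SUR=ak, MOD=un:
underlying: ge-agavnul-g-al-gu
1. v -> f, z -> s / _ #: no change
2. e -> o, i -> u / B C0 _: no change
3. 0 -> i / C _ C: inserts after position(s) 6, 9, 12: geagavinuligaligu
surface: geagavinuligaligu

cell NUM=so, CLASS=ak, SUR=ki, MOD=ne:
underlying: lid-agavnul-ve-al-ub
1. v -> f, z -> s / _ #: no change
2. e -> o, i -> u / B C0 _: fires at position(s) 12: lidagavnulvoalub
3. 0 -> i / C _ C: inserts after position(s) 7, 10: lidagavinulivoalub
surface: lidagavinulivoalub

cell NUM=ki, CLASS=ib, SUR=lu, MOD=pa:
underlying: u-agavnul-nu-um-liv
1. v -> f, z -> s / _ #: fires at position(s) 15: uagavnulnuumlif
2. e -> o, i -> u / B C0 _: fires at position(s) 14: uagavnulnuumluf
3. 0 -> i / C _ C: inserts after position(s) 5, 8, 12: uagavinulinuumiluf
surface: uagavinulinuumiluf

cell NUM=mi, CLASS=ib, SUR=ki, MOD=ne:
underlying: lid-agavnul-ve-um-u
1. v -> f, z -> s / _ #: no change
2. e -> o, i -> u / B C0 _: fires at position(s) 12: lidagavnulvoumu
3. 0 -> i / C _ C: inserts after position(s) 7, 10: lidagavinulivoumu
surface: lidagavinulivoumu

cell NUM=ki, CLASS=un, SUR=ki, MOD=fe:
underlying: lid-agavnul-be-li-liv
1. v -> f, z -> s / _ #: fires at position(s) 17: lidagavnulbelilif
2. e -> o, i -> u / B C0 _: fires at position(s) 12: lidagavnulbolilif
3. 0 -> i / C _ C: inserts after position(s) 7, 10: lidagavinulibolilif
surface: lidagavinulibolilif
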